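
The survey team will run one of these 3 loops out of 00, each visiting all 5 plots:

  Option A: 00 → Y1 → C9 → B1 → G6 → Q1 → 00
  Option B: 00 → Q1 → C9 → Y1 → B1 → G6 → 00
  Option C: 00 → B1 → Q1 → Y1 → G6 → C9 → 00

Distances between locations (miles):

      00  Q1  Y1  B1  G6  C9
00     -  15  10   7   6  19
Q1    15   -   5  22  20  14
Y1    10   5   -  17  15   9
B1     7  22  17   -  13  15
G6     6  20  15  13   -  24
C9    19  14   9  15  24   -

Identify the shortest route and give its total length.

74 miles — Option B is the shortest.

Option A: 10 + 9 + 15 + 13 + 20 + 15 = 82
Option B: 15 + 14 + 9 + 17 + 13 + 6 = 74
Option C: 7 + 22 + 5 + 15 + 24 + 19 = 92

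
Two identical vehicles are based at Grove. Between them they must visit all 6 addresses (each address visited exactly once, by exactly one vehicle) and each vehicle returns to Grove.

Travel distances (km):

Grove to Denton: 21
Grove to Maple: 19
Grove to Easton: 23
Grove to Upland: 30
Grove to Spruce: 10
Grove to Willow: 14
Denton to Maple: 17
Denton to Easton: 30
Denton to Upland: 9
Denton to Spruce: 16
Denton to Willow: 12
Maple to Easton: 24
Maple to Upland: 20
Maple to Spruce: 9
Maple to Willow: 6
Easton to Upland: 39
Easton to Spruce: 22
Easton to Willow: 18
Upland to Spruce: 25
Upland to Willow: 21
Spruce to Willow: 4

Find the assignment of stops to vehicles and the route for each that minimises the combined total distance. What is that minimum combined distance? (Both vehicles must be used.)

There are 2^5 − 1 = 31 ways to divide the 6 stops into two non-empty groups. For each, the best each vehicle can do is its own shortest tour through its group:
  {Denton} + {Maple, Easton, Upland, Spruce, Willow}: 42 + 101 = 143
  {Maple} + {Denton, Easton, Upland, Spruce, Willow}: 38 + 97 = 135
  {Denton, Maple} + {Easton, Upland, Spruce, Willow}: 57 + 97 = 154
  {Easton} + {Denton, Maple, Upland, Spruce, Willow}: 46 + 70 = 116
  {Denton, Easton} + {Maple, Upland, Spruce, Willow}: 74 + 70 = 144
  {Maple, Easton} + {Denton, Upland, Spruce, Willow}: 66 + 65 = 131
  … (31 splits in total)
Best: vehicle 1 Grove → Easton → Grove = 46; vehicle 2 Grove → Denton → Upland → Maple → Willow → Spruce → Grove = 70; combined 116.

Minimum combined distance: 116 km.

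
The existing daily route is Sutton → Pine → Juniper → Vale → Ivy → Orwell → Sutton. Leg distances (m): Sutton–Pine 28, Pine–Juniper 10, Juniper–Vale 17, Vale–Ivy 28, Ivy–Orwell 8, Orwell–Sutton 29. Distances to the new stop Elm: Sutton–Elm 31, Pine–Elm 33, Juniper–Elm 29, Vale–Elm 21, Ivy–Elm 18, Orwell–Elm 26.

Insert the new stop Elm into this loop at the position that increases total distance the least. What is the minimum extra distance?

Adding 11 m by placing Elm on the Vale–Ivy leg.

Insertion cost between consecutive stops i–j is d(i,Elm) + d(Elm,j) − d(i,j):
  between Sutton and Pine: 31 + 33 − 28 = 36
  between Pine and Juniper: 33 + 29 − 10 = 52
  between Juniper and Vale: 29 + 21 − 17 = 33
  between Vale and Ivy: 21 + 18 − 28 = 11
  between Ivy and Orwell: 18 + 26 − 8 = 36
  between Orwell and Sutton: 26 + 31 − 29 = 28
Cheapest insertion is between Vale and Ivy, adding 11.
New total = 120 + 11 = 131.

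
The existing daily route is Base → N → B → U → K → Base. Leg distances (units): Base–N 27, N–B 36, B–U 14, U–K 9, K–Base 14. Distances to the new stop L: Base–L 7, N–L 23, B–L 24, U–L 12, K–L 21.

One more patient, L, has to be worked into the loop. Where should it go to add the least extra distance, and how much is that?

Insertion cost between consecutive stops i–j is d(i,L) + d(L,j) − d(i,j):
  between Base and N: 7 + 23 − 27 = 3
  between N and B: 23 + 24 − 36 = 11
  between B and U: 24 + 12 − 14 = 22
  between U and K: 12 + 21 − 9 = 24
  between K and Base: 21 + 7 − 14 = 14
Cheapest insertion is between Base and N, adding 3.
New total = 100 + 3 = 103.

+3 — insert L between Base and N.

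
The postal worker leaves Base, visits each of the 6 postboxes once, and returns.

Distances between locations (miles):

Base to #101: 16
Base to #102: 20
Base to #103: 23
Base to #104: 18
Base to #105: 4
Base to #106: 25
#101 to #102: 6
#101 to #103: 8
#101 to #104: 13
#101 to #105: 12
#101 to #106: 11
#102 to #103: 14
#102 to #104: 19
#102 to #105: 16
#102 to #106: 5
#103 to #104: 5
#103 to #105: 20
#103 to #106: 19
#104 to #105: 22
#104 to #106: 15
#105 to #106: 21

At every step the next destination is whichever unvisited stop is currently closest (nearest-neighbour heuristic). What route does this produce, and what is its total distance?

From Base: distances to unvisited — #105=4, #101=16, #104=18, #102=20, #103=23, #106=25. Nearest is #105 (4).
From #105: distances to unvisited — #101=12, #102=16, #103=20, #106=21, #104=22. Nearest is #101 (12).
From #101: distances to unvisited — #102=6, #103=8, #106=11, #104=13. Nearest is #102 (6).
From #102: distances to unvisited — #106=5, #103=14, #104=19. Nearest is #106 (5).
From #106: distances to unvisited — #104=15, #103=19. Nearest is #104 (15).
From #104: distances to unvisited — #103=5. Nearest is #103 (5).
Return #103→Base: 23.
Total = 4 + 12 + 6 + 5 + 15 + 5 + 23 = 70.

Total distance 70 miles via the nearest-neighbour route Base → #105 → #101 → #102 → #106 → #104 → #103 → Base.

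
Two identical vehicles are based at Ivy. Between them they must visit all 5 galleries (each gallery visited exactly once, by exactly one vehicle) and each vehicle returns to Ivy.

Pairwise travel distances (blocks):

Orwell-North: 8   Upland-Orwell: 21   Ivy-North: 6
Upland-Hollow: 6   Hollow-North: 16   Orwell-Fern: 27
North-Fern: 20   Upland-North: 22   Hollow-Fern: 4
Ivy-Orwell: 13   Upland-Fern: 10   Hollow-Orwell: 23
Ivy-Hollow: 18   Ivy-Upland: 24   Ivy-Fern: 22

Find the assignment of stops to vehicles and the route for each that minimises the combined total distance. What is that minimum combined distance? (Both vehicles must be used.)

78 blocks — the smallest possible combined total.

There are 2^4 − 1 = 15 ways to divide the 5 stops into two non-empty groups. For each, the best each vehicle can do is its own shortest tour through its group:
  {Upland} + {Hollow, Orwell, North, Fern}: 48 + 63 = 111
  {Hollow} + {Upland, Orwell, North, Fern}: 36 + 67 = 103
  {Upland, Hollow} + {Orwell, North, Fern}: 48 + 63 = 111
  {Orwell} + {Upland, Hollow, North, Fern}: 26 + 60 = 86
  {Upland, Orwell} + {Hollow, North, Fern}: 58 + 48 = 106
  {Hollow, Orwell} + {Upland, North, Fern}: 54 + 60 = 114
  … (15 splits in total)
  {North} + {Upland, Hollow, Orwell, Fern}: 12 + 66 = 78  ← best
Best: vehicle 1 Ivy → North → Ivy = 12; vehicle 2 Ivy → Hollow → Fern → Upland → Orwell → Ivy = 66; combined 78.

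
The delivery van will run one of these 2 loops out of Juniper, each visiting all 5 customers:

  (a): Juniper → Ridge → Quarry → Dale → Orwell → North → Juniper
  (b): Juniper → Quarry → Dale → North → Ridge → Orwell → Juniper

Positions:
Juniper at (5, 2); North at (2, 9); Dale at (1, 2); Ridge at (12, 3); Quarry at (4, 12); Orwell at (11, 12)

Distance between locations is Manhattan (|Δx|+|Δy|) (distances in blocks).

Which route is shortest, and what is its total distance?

(a): 8 + 17 + 13 + 20 + 12 + 10 = 80
(b): 11 + 13 + 8 + 16 + 10 + 16 = 74

74 blocks — (b) is the shortest.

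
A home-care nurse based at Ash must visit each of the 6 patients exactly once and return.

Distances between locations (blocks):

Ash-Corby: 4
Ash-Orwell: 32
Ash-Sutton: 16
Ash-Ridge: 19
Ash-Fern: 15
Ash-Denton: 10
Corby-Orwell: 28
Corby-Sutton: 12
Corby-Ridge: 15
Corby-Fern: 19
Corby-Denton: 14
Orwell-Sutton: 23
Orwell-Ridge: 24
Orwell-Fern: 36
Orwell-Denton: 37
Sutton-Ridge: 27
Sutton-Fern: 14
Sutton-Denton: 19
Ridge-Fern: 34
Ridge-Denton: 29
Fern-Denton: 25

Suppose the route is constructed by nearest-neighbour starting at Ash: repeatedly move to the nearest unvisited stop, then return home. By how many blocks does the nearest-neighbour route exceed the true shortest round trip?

From Ash: Corby=4, Denton=10, Fern=15, Sutton=16, Ridge=19, Orwell=32 → choose Corby (4).
From Corby: Sutton=12, Denton=14, Ridge=15, Fern=19, Orwell=28 → choose Sutton (12).
From Sutton: Fern=14, Denton=19, Orwell=23, Ridge=27 → choose Fern (14).
From Fern: Denton=25, Ridge=34, Orwell=36 → choose Denton (25).
From Denton: Ridge=29, Orwell=37 → choose Ridge (29).
From Ridge: Orwell=24 → choose Orwell (24).
NN route Ash → Corby → Sutton → Fern → Denton → Ridge → Orwell → Ash costs 140.
Optimal: Ash → Corby → Ridge → Orwell → Sutton → Fern → Denton → Ash costs 115 (by enumerating all 360 distinct tours).
Excess = 140 − 115 = 25.

Excess over optimum: 25 blocks.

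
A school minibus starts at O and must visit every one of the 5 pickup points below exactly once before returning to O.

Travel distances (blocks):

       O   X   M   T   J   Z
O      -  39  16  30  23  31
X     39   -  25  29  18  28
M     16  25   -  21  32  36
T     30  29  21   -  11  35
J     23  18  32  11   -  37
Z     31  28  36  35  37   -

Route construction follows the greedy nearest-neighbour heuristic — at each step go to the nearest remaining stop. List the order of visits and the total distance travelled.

Total distance 125 blocks via the nearest-neighbour route O → M → T → J → X → Z → O.

O → [M:16 / J:23 / T:30 / Z:31 / X:39] → M (16)
M → [T:21 / X:25 / J:32 / Z:36] → T (21)
T → [J:11 / X:29 / Z:35] → J (11)
J → [X:18 / Z:37] → X (18)
X → [Z:28] → Z (28)
Return Z→O: 31.
Total = 16 + 21 + 11 + 18 + 28 + 31 = 125.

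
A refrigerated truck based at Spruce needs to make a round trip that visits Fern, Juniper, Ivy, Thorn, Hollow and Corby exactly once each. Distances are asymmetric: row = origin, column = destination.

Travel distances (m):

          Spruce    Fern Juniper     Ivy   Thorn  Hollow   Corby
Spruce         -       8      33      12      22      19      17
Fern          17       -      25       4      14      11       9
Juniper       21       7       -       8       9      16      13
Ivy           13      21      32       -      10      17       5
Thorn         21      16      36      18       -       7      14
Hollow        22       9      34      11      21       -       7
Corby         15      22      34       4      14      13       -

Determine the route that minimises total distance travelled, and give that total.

Minimum total distance: 73 m.

Spruce - Fern - Juniper - Ivy - Thorn - Hollow - Corby - Spruce: 8+25+8+10+7+7+15 = 80
Spruce - Fern - Juniper - Ivy - Thorn - Corby - Hollow - Spruce: 8+25+8+10+14+13+22 = 100
Spruce - Fern - Juniper - Ivy - Hollow - Thorn - Corby - Spruce: 8+25+8+17+21+14+15 = 108
Spruce - Fern - Juniper - Ivy - Hollow - Corby - Thorn - Spruce: 8+25+8+17+7+14+21 = 100
Spruce - Fern - Juniper - Ivy - Corby - Thorn - Hollow - Spruce: 8+25+8+5+14+7+22 = 89
Spruce - Fern - Juniper - Ivy - Corby - Hollow - Thorn - Spruce: 8+25+8+5+13+21+21 = 101
Spruce - Fern - Juniper - Thorn - Ivy - Hollow - Corby - Spruce: 8+25+9+18+17+7+15 = 99
Spruce - Fern - Juniper - Thorn - Ivy - Corby - Hollow - Spruce: 8+25+9+18+5+13+22 = 100
… (712 more)
Spruce - Fern - Juniper - Thorn - Hollow - Corby - Ivy - Spruce: 8+25+9+7+7+4+13 = 73  ← best
The minimum is 73.
One optimal route: Spruce → Fern → Juniper → Thorn → Hollow → Corby → Ivy → Spruce.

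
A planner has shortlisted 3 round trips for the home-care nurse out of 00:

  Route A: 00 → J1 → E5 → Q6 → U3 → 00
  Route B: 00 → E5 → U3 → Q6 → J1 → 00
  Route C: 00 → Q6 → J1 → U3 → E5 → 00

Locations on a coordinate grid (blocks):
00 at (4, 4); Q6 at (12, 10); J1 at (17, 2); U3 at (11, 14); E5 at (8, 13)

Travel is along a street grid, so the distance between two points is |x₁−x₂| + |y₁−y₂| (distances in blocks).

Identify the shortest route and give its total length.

Route A: 15 + 20 + 7 + 5 + 17 = 64
Route B: 13 + 4 + 5 + 13 + 15 = 50
Route C: 14 + 13 + 18 + 4 + 13 = 62

50 blocks — Route B is the shortest.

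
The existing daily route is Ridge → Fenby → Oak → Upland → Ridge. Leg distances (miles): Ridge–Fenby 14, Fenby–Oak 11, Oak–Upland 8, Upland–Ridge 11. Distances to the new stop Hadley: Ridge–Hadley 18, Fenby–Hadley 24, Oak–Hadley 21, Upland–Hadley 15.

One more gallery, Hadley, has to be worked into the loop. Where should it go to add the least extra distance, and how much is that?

Insertion cost between consecutive stops i–j is d(i,Hadley) + d(Hadley,j) − d(i,j):
  between Ridge and Fenby: 18 + 24 − 14 = 28
  between Fenby and Oak: 24 + 21 − 11 = 34
  between Oak and Upland: 21 + 15 − 8 = 28
  between Upland and Ridge: 15 + 18 − 11 = 22
Cheapest insertion is between Upland and Ridge, adding 22.
New total = 44 + 22 = 66.

Minimum extra distance: 22 miles, inserting Hadley between Upland and Ridge.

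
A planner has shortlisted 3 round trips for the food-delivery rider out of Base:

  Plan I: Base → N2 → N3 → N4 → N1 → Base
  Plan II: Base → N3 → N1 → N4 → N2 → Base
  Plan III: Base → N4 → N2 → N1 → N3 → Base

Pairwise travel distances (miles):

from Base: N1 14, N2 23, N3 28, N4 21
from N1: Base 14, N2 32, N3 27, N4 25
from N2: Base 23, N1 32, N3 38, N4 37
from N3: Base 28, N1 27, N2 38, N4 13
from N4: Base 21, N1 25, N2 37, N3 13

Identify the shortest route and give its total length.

Plan I: 23 + 38 + 13 + 25 + 14 = 113
Plan II: 28 + 27 + 25 + 37 + 23 = 140
Plan III: 21 + 37 + 32 + 27 + 28 = 145

Shortest is Plan I, total 113 miles.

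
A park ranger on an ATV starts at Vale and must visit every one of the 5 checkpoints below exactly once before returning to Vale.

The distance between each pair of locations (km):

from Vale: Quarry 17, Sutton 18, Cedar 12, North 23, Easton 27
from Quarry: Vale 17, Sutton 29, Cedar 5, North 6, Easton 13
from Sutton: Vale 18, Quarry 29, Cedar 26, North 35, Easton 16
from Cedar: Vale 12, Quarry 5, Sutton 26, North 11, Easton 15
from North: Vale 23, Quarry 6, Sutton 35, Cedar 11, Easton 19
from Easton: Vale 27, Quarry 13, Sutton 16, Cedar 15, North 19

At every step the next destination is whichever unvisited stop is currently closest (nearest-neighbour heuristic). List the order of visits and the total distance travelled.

Vale → [Cedar:12 / Quarry:17 / Sutton:18 / North:23 / Easton:27] → Cedar (12)
Cedar → [Quarry:5 / North:11 / Easton:15 / Sutton:26] → Quarry (5)
Quarry → [North:6 / Easton:13 / Sutton:29] → North (6)
North → [Easton:19 / Sutton:35] → Easton (19)
Easton → [Sutton:16] → Sutton (16)
Return Sutton→Vale: 18.
Total = 12 + 5 + 6 + 19 + 16 + 18 = 76.

76 km along Vale → Cedar → Quarry → North → Easton → Sutton → Vale.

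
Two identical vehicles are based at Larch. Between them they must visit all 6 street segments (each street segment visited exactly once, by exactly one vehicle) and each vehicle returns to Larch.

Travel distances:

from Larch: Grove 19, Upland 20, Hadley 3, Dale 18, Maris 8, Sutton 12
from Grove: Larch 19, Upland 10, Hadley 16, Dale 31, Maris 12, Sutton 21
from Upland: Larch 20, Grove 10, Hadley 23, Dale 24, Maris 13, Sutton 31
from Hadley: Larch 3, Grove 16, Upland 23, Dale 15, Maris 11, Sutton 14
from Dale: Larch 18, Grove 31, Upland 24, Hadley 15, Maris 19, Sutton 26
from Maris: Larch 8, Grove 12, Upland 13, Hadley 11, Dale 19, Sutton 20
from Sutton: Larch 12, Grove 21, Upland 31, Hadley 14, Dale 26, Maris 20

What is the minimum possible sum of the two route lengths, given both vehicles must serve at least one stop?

Minimum combined distance: 96.

Check every non-empty split of the stops between the two vehicles; for each half take its own optimal tour:
  {Grove} + {Upland, Hadley, Dale, Maris, Sutton}: 38 + 86 = 124
  {Upland} + {Grove, Hadley, Dale, Maris, Sutton}: 40 + 82 = 122
  {Grove, Upland} + {Hadley, Dale, Maris, Sutton}: 49 + 68 = 117
  {Hadley} + {Grove, Upland, Dale, Maris, Sutton}: 6 + 92 = 98
  {Grove, Hadley} + {Upland, Dale, Maris, Sutton}: 38 + 83 = 121
  {Upland, Hadley} + {Grove, Dale, Maris, Sutton}: 46 + 82 = 128
  … (31 splits in total)
  {Grove, Upland, Hadley, Dale, Maris} + {Sutton}: 72 + 24 = 96  ← best
Best: vehicle 1 Larch → Hadley → Dale → Upland → Grove → Maris → Larch = 72; vehicle 2 Larch → Sutton → Larch = 24; combined 96.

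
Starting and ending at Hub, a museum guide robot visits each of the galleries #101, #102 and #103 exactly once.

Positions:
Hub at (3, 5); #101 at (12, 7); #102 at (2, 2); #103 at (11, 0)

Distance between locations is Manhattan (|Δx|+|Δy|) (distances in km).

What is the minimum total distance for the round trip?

With 3 stops there are 3!/2 = 3 distinct round trips (a route and its reverse cost the same).
Hub-#101-#102-#103-Hub: 11+15+11+13 = 50
Hub-#101-#103-#102-Hub: 11+8+11+4 = 34
Hub-#102-#101-#103-Hub: 4+15+8+13 = 40
The minimum is 34.
One optimal route: Hub → #101 → #103 → #102 → Hub (or its reverse).

Shortest round trip = 34 km.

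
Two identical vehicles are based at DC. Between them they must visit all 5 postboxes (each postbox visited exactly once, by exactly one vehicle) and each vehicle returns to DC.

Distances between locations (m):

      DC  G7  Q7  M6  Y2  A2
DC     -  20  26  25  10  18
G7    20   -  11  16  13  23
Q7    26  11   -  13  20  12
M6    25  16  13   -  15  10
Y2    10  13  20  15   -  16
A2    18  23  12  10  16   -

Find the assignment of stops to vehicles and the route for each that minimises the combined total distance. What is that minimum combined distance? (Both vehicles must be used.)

Minimum combined distance: 92 m.

Try each way of splitting the stops between the two vehicles (each non-empty) and, for each split, find the best tour for each vehicle:
  {G7} + {Q7, M6, Y2, A2}: 40 + 68 = 108
  {Q7} + {G7, M6, Y2, A2}: 52 + 67 = 119
  {G7, Q7} + {M6, Y2, A2}: 57 + 53 = 110
  {M6} + {G7, Q7, Y2, A2}: 50 + 64 = 114
  {G7, M6} + {Q7, Y2, A2}: 61 + 60 = 121
  {Q7, M6} + {G7, Y2, A2}: 64 + 64 = 128
  … (15 splits in total)
  {Y2} + {G7, Q7, M6, A2}: 20 + 72 = 92  ← best
Best: vehicle 1 DC → Y2 → DC = 20; vehicle 2 DC → G7 → Q7 → M6 → A2 → DC = 72; combined 92.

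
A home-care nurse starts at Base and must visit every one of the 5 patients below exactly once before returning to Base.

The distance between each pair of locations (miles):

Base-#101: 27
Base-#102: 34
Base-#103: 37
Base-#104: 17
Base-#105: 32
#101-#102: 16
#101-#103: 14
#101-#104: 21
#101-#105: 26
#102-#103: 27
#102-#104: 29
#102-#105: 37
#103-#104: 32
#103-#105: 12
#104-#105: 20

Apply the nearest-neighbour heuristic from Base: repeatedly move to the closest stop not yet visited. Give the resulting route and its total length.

At Base the remaining stops are #104 17, #101 27, #105 32, #102 34, #103 37; go to #104.
At #104 the remaining stops are #105 20, #101 21, #102 29, #103 32; go to #105.
At #105 the remaining stops are #103 12, #101 26, #102 37; go to #103.
At #103 the remaining stops are #101 14, #102 27; go to #101.
At #101 the remaining stops are #102 16; go to #102.
Return #102→Base: 34.
Total = 17 + 20 + 12 + 14 + 16 + 34 = 113.

Total distance 113 miles via the nearest-neighbour route Base → #104 → #105 → #103 → #101 → #102 → Base.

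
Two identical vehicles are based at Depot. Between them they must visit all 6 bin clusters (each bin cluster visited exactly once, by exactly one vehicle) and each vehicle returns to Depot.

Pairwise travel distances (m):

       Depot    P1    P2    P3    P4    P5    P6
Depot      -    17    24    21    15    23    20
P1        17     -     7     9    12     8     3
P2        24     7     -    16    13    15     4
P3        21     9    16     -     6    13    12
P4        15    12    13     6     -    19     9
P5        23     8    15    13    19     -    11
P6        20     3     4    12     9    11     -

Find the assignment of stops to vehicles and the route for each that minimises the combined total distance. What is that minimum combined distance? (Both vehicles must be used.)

Minimum combined distance: 103 m.

There are 2^5 − 1 = 31 ways to divide the 6 stops into two non-empty groups. For each, the best each vehicle can do is its own shortest tour through its group:
  {P1} + {P2, P3, P4, P5, P6}: 34 + 73 = 107
  {P2} + {P1, P3, P4, P5, P6}: 48 + 65 = 113
  {P1, P2} + {P3, P4, P5, P6}: 48 + 65 = 113
  {P3} + {P1, P2, P4, P5, P6}: 42 + 66 = 108
  {P1, P3} + {P2, P4, P5, P6}: 47 + 66 = 113
  {P2, P3} + {P1, P4, P5, P6}: 61 + 58 = 119
  … (31 splits in total)
  {P4} + {P1, P2, P3, P5, P6}: 30 + 73 = 103  ← best
Best: vehicle 1 Depot → P4 → Depot = 30; vehicle 2 Depot → P1 → P2 → P6 → P5 → P3 → Depot = 73; combined 103.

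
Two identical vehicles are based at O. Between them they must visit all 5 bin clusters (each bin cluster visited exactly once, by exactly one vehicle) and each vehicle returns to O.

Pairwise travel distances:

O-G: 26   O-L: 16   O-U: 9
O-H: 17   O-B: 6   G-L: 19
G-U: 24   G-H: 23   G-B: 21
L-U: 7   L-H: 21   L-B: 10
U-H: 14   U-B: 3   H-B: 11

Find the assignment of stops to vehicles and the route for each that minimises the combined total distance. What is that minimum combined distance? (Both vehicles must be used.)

Minimum combined distance: 87.

Try each way of splitting the stops between the two vehicles (each non-empty) and, for each split, find the best tour for each vehicle:
  {G} + {L, U, H, B}: 52 + 54 = 106
  {L} + {G, U, H, B}: 32 + 72 = 104
  {G, L} + {U, H, B}: 61 + 40 = 101
  {U} + {G, L, H, B}: 18 + 75 = 93
  {G, U} + {L, H, B}: 59 + 54 = 113
  {L, U} + {G, H, B}: 32 + 66 = 98
  … (15 splits in total)
  {G, L, U, H} + {B}: 75 + 12 = 87  ← best
Best: vehicle 1 O → U → L → G → H → O = 75; vehicle 2 O → B → O = 12; combined 87.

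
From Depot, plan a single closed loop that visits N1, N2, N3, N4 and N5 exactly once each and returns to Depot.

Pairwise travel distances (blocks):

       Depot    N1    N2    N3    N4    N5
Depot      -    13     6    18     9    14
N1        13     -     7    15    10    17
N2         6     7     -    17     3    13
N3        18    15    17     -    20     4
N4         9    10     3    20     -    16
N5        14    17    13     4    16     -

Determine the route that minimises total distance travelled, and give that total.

Depot → N1 → N2 → N3 → N4 → N5 → Depot: 13+7+17+20+16+14 = 87
Depot → N1 → N2 → N3 → N5 → N4 → Depot: 13+7+17+4+16+9 = 66
Depot → N1 → N2 → N4 → N3 → N5 → Depot: 13+7+3+20+4+14 = 61
Depot → N1 → N2 → N4 → N5 → N3 → Depot: 13+7+3+16+4+18 = 61
Depot → N1 → N2 → N5 → N3 → N4 → Depot: 13+7+13+4+20+9 = 66
Depot → N1 → N2 → N5 → N4 → N3 → Depot: 13+7+13+16+20+18 = 87
Depot → N1 → N3 → N2 → N4 → N5 → Depot: 13+15+17+3+16+14 = 78
Depot → N1 → N3 → N2 → N5 → N4 → Depot: 13+15+17+13+16+9 = 83
Depot → N1 → N3 → N4 → N2 → N5 → Depot: 13+15+20+3+13+14 = 78
Depot → N1 → N3 → N4 → N5 → N2 → Depot: 13+15+20+16+13+6 = 83
Depot → N1 → N3 → N5 → N2 → N4 → Depot: 13+15+4+13+3+9 = 57
Depot → N1 → N3 → N5 → N4 → N2 → Depot: 13+15+4+16+3+6 = 57
Depot → N1 → N4 → N2 → N3 → N5 → Depot: 13+10+3+17+4+14 = 61
Depot → N1 → N4 → N2 → N5 → N3 → Depot: 13+10+3+13+4+18 = 61
… (46 more)
Depot → N2 → N4 → N1 → N3 → N5 → Depot: 6+3+10+15+4+14 = 52  ← best
The minimum is 52.
One optimal route: Depot → N2 → N4 → N1 → N3 → N5 → Depot (or its reverse).

Shortest round trip = 52 blocks.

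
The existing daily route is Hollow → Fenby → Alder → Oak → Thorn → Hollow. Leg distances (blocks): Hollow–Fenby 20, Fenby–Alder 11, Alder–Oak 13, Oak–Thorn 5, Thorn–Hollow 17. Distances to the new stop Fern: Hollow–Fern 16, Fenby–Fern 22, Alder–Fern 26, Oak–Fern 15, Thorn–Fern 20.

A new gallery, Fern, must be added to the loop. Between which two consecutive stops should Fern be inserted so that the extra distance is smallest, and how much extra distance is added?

Insertion cost between consecutive stops i–j is d(i,Fern) + d(Fern,j) − d(i,j):
  between Hollow and Fenby: 16 + 22 − 20 = 18
  between Fenby and Alder: 22 + 26 − 11 = 37
  between Alder and Oak: 26 + 15 − 13 = 28
  between Oak and Thorn: 15 + 20 − 5 = 30
  between Thorn and Hollow: 20 + 16 − 17 = 19
Cheapest insertion is between Hollow and Fenby, adding 18.
New total = 66 + 18 = 84.

+18 blocks — insert Fern between Hollow and Fenby.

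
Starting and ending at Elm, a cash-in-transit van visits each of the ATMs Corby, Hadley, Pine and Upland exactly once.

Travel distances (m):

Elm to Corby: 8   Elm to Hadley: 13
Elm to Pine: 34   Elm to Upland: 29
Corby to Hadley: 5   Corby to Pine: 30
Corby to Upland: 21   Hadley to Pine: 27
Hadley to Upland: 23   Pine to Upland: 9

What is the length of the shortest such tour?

Shortest round trip = 78 m.

Elm - Corby - Hadley - Pine - Upland - Elm: 8+5+27+9+29 = 78
Elm - Corby - Hadley - Upland - Pine - Elm: 8+5+23+9+34 = 79
Elm - Corby - Pine - Hadley - Upland - Elm: 8+30+27+23+29 = 117
Elm - Corby - Pine - Upland - Hadley - Elm: 8+30+9+23+13 = 83
Elm - Corby - Upland - Hadley - Pine - Elm: 8+21+23+27+34 = 113
Elm - Corby - Upland - Pine - Hadley - Elm: 8+21+9+27+13 = 78
Elm - Hadley - Corby - Pine - Upland - Elm: 13+5+30+9+29 = 86
Elm - Hadley - Corby - Upland - Pine - Elm: 13+5+21+9+34 = 82
Elm - Hadley - Pine - Corby - Upland - Elm: 13+27+30+21+29 = 120
Elm - Hadley - Upland - Corby - Pine - Elm: 13+23+21+30+34 = 121
Elm - Pine - Corby - Hadley - Upland - Elm: 34+30+5+23+29 = 121
Elm - Pine - Hadley - Corby - Upland - Elm: 34+27+5+21+29 = 116
The minimum is 78.
One optimal route: Elm → Corby → Hadley → Pine → Upland → Elm (or its reverse).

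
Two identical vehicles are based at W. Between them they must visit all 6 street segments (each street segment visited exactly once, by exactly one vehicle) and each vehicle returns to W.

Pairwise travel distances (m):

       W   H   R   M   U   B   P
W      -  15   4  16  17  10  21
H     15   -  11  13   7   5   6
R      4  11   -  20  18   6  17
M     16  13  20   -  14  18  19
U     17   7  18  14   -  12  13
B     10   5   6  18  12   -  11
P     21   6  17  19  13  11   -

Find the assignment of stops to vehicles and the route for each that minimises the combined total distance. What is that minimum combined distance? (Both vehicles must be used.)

Minimum combined distance: 72 m.

Check every non-empty split of the stops between the two vehicles; for each half take its own optimal tour:
  {H} + {R, M, U, B, P}: 30 + 64 = 94
  {R} + {H, M, U, B, P}: 8 + 64 = 72
  {H, R} + {M, U, B, P}: 30 + 64 = 94
  {M} + {H, R, U, B, P}: 32 + 51 = 83
  {H, M} + {R, U, B, P}: 44 + 51 = 95
  {R, M} + {H, U, B, P}: 40 + 51 = 91
  … (31 splits in total)
Best: vehicle 1 W → R → W = 8; vehicle 2 W → M → U → H → P → B → W = 64; combined 72.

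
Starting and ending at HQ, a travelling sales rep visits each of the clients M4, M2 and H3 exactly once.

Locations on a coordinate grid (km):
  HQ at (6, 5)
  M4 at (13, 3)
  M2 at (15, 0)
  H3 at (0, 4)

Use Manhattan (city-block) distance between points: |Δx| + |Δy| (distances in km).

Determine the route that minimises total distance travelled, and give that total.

There are 3 distinct closed tours to check (reversals are equivalent).
HQ - M4 - M2 - H3 - HQ: 9+5+19+7 = 40
HQ - M4 - H3 - M2 - HQ: 9+14+19+14 = 56
HQ - M2 - M4 - H3 - HQ: 14+5+14+7 = 40
The minimum is 40.
One optimal route: HQ → M4 → M2 → H3 → HQ (or its reverse).

40 km — the shortest possible round trip.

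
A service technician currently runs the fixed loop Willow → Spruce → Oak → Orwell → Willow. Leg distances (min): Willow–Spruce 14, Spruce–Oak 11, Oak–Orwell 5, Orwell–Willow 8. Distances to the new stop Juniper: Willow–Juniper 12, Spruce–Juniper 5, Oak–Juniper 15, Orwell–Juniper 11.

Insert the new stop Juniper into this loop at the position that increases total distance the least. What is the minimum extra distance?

Adding 3 min by placing Juniper on the Willow–Spruce leg.

Insertion cost between consecutive stops i–j is d(i,Juniper) + d(Juniper,j) − d(i,j):
  between Willow and Spruce: 12 + 5 − 14 = 3
  between Spruce and Oak: 5 + 15 − 11 = 9
  between Oak and Orwell: 15 + 11 − 5 = 21
  between Orwell and Willow: 11 + 12 − 8 = 15
Cheapest insertion is between Willow and Spruce, adding 3.
New total = 38 + 3 = 41.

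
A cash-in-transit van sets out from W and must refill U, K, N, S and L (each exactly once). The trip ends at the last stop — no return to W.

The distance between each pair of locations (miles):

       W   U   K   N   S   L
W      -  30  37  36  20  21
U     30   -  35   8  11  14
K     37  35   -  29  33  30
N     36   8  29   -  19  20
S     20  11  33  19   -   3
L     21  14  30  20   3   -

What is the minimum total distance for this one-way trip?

Minimum one-way distance = 72 miles.

There are 5! = 120 possible orderings.
W → U → K → N → S → L: 30+35+29+19+3 = 116
W → U → K → N → L → S: 30+35+29+20+3 = 117
W → U → K → S → N → L: 30+35+33+19+20 = 137
W → U → K → S → L → N: 30+35+33+3+20 = 121
W → U → K → L → N → S: 30+35+30+20+19 = 134
W → U → K → L → S → N: 30+35+30+3+19 = 117
W → U → N → K → S → L: 30+8+29+33+3 = 103
W → U → N → K → L → S: 30+8+29+30+3 = 100
W → U → N → S → K → L: 30+8+19+33+30 = 120
W → U → N → S → L → K: 30+8+19+3+30 = 90
W → U → N → L → K → S: 30+8+20+30+33 = 121
W → U → N → L → S → K: 30+8+20+3+33 = 94
W → U → S → K → N → L: 30+11+33+29+20 = 123
W → U → S → K → L → N: 30+11+33+30+20 = 124
… (106 more)
W → L → S → U → N → K: 21+3+11+8+29 = 72  ← best
The minimum is 72.
One shortest path: W → L → S → U → N → K.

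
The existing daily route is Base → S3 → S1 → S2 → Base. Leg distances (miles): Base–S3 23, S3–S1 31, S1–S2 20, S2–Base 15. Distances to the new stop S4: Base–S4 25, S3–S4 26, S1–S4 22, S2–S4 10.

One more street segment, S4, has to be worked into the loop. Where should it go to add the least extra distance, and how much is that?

Adding 12 miles by placing S4 on the S1–S2 leg.

Insertion cost between consecutive stops i–j is d(i,S4) + d(S4,j) − d(i,j):
  between Base and S3: 25 + 26 − 23 = 28
  between S3 and S1: 26 + 22 − 31 = 17
  between S1 and S2: 22 + 10 − 20 = 12
  between S2 and Base: 10 + 25 − 15 = 20
Cheapest insertion is between S1 and S2, adding 12.
New total = 89 + 12 = 101.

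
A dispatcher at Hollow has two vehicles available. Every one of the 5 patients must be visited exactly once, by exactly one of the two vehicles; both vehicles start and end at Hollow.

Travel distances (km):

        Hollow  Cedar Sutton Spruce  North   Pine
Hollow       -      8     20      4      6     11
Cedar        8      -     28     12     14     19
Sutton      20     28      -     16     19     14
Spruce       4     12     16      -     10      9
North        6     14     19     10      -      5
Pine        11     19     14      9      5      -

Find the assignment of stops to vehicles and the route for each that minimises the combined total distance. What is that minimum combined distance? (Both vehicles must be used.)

Minimum combined distance: 61 km.

Try each way of splitting the stops between the two vehicles (each non-empty) and, for each split, find the best tour for each vehicle:
  {Cedar} + {Sutton, Spruce, North, Pine}: 16 + 45 = 61
  {Sutton} + {Cedar, Spruce, North, Pine}: 40 + 40 = 80
  {Cedar, Sutton} + {Spruce, North, Pine}: 56 + 24 = 80
  {Spruce} + {Cedar, Sutton, North, Pine}: 8 + 61 = 69
  {Cedar, Spruce} + {Sutton, North, Pine}: 24 + 45 = 69
  {Sutton, Spruce} + {Cedar, North, Pine}: 40 + 38 = 78
  … (15 splits in total)
Best: vehicle 1 Hollow → Cedar → Hollow = 16; vehicle 2 Hollow → Spruce → Sutton → Pine → North → Hollow = 45; combined 61.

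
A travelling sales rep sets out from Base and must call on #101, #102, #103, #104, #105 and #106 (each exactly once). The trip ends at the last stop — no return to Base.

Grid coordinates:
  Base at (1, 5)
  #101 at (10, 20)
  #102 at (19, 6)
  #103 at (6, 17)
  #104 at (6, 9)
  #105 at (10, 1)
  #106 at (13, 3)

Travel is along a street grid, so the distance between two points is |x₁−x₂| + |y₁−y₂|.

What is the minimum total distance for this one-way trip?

Minimum one-way distance = 57.

There are 6! = 720 possible orderings.
Base → #101 → #102 → #103 → #104 → #105 → #106: 24+23+24+8+12+5 = 96
Base → #101 → #102 → #103 → #104 → #106 → #105: 24+23+24+8+13+5 = 97
Base → #101 → #102 → #103 → #105 → #104 → #106: 24+23+24+20+12+13 = 116
Base → #101 → #102 → #103 → #105 → #106 → #104: 24+23+24+20+5+13 = 109
Base → #101 → #102 → #103 → #106 → #104 → #105: 24+23+24+21+13+12 = 117
Base → #101 → #102 → #103 → #106 → #105 → #104: 24+23+24+21+5+12 = 109
Base → #101 → #102 → #104 → #103 → #105 → #106: 24+23+16+8+20+5 = 96
Base → #101 → #102 → #104 → #103 → #106 → #105: 24+23+16+8+21+5 = 97
… (712 more)
Base → #104 → #103 → #101 → #105 → #106 → #102: 9+8+7+19+5+9 = 57  ← best
The minimum is 57.
One shortest path: Base → #104 → #103 → #101 → #105 → #106 → #102.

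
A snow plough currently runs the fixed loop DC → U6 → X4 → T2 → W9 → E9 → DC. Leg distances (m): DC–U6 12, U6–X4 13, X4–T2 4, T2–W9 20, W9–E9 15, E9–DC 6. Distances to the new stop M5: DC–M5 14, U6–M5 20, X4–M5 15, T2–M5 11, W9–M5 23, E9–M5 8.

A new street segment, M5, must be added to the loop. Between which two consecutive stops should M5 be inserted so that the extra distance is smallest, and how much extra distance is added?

Adding 14 m by placing M5 on the T2–W9 leg.

Insertion cost between consecutive stops i–j is d(i,M5) + d(M5,j) − d(i,j):
  between DC and U6: 14 + 20 − 12 = 22
  between U6 and X4: 20 + 15 − 13 = 22
  between X4 and T2: 15 + 11 − 4 = 22
  between T2 and W9: 11 + 23 − 20 = 14
  between W9 and E9: 23 + 8 − 15 = 16
  between E9 and DC: 8 + 14 − 6 = 16
Cheapest insertion is between T2 and W9, adding 14.
New total = 70 + 14 = 84.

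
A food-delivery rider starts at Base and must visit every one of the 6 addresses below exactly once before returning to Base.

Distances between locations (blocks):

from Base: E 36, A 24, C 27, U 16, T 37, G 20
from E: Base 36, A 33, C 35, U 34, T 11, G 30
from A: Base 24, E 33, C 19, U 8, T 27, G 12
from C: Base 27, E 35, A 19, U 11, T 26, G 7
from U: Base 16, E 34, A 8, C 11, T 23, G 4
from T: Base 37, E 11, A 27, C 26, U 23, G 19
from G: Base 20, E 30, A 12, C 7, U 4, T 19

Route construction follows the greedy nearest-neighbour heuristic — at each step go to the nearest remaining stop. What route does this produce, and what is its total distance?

120 blocks along Base → U → G → C → A → T → E → Base.

From Base: distances to unvisited — U=16, G=20, A=24, C=27, E=36, T=37. Nearest is U (16).
From U: distances to unvisited — G=4, A=8, C=11, T=23, E=34. Nearest is G (4).
From G: distances to unvisited — C=7, A=12, T=19, E=30. Nearest is C (7).
From C: distances to unvisited — A=19, T=26, E=35. Nearest is A (19).
From A: distances to unvisited — T=27, E=33. Nearest is T (27).
From T: distances to unvisited — E=11. Nearest is E (11).
Return E→Base: 36.
Total = 16 + 4 + 7 + 19 + 27 + 11 + 36 = 120.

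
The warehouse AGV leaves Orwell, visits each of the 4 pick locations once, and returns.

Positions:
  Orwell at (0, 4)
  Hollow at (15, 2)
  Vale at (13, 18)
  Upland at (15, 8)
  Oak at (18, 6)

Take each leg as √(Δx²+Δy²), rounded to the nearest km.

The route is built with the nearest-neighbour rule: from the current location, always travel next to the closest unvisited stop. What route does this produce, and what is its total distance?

Total distance 53 km via the nearest-neighbour route Orwell → Hollow → Oak → Upland → Vale → Orwell.

Orwell → [Hollow:15 / Upland:16 / Oak:18 / Vale:19] → Hollow (15)
Hollow → [Oak:5 / Upland:6 / Vale:16] → Oak (5)
Oak → [Upland:4 / Vale:13] → Upland (4)
Upland → [Vale:10] → Vale (10)
Return Vale→Orwell: 19.
Total = 15 + 5 + 4 + 10 + 19 = 53.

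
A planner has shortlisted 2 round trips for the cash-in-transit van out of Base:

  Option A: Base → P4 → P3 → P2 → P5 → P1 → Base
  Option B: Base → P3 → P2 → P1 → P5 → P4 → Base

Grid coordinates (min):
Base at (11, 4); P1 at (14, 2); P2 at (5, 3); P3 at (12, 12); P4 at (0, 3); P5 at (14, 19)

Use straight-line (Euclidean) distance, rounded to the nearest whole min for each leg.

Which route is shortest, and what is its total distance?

76 min — Option A is the shortest.

Option A: 11 + 15 + 11 + 18 + 17 + 4 = 76
Option B: 8 + 11 + 9 + 17 + 21 + 11 = 77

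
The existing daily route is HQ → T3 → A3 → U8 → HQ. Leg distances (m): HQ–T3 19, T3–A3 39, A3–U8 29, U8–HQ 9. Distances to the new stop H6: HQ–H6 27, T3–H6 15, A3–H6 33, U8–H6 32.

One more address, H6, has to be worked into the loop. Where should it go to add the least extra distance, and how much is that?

Insertion cost between consecutive stops i–j is d(i,H6) + d(H6,j) − d(i,j):
  between HQ and T3: 27 + 15 − 19 = 23
  between T3 and A3: 15 + 33 − 39 = 9
  between A3 and U8: 33 + 32 − 29 = 36
  between U8 and HQ: 32 + 27 − 9 = 50
Cheapest insertion is between T3 and A3, adding 9.
New total = 96 + 9 = 105.

+9 m — insert H6 between T3 and A3.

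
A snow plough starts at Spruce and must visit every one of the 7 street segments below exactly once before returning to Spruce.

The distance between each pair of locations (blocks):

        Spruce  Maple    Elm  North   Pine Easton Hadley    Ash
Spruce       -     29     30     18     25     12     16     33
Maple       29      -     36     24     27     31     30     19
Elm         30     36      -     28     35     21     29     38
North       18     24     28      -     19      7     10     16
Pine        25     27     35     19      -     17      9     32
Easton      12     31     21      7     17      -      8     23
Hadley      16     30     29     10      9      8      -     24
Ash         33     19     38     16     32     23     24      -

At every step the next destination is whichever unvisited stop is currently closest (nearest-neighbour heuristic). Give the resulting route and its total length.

Nearest-neighbour total = 152 blocks; route Spruce → Easton → North → Hadley → Pine → Maple → Ash → Elm → Spruce.

At Spruce the remaining stops are Easton 12, Hadley 16, North 18, Pine 25, Maple 29, Elm 30, Ash 33; go to Easton.
At Easton the remaining stops are North 7, Hadley 8, Pine 17, Elm 21, Ash 23, Maple 31; go to North.
At North the remaining stops are Hadley 10, Ash 16, Pine 19, Maple 24, Elm 28; go to Hadley.
At Hadley the remaining stops are Pine 9, Ash 24, Elm 29, Maple 30; go to Pine.
At Pine the remaining stops are Maple 27, Ash 32, Elm 35; go to Maple.
At Maple the remaining stops are Ash 19, Elm 36; go to Ash.
At Ash the remaining stops are Elm 38; go to Elm.
Return Elm→Spruce: 30.
Total = 12 + 7 + 10 + 9 + 27 + 19 + 38 + 30 = 152.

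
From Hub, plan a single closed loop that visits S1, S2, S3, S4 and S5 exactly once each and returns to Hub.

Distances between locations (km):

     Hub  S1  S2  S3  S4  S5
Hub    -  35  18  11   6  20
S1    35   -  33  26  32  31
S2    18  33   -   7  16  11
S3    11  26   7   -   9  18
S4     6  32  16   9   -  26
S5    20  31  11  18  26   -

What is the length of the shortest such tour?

Hub - S1 - S2 - S3 - S4 - S5 - Hub: 35+33+7+9+26+20 = 130
Hub - S1 - S2 - S3 - S5 - S4 - Hub: 35+33+7+18+26+6 = 125
Hub - S1 - S2 - S4 - S3 - S5 - Hub: 35+33+16+9+18+20 = 131
Hub - S1 - S2 - S4 - S5 - S3 - Hub: 35+33+16+26+18+11 = 139
Hub - S1 - S2 - S5 - S3 - S4 - Hub: 35+33+11+18+9+6 = 112
Hub - S1 - S2 - S5 - S4 - S3 - Hub: 35+33+11+26+9+11 = 125
Hub - S1 - S3 - S2 - S4 - S5 - Hub: 35+26+7+16+26+20 = 130
Hub - S1 - S3 - S2 - S5 - S4 - Hub: 35+26+7+11+26+6 = 111
Hub - S1 - S3 - S4 - S2 - S5 - Hub: 35+26+9+16+11+20 = 117
Hub - S1 - S3 - S4 - S5 - S2 - Hub: 35+26+9+26+11+18 = 125
Hub - S1 - S3 - S5 - S2 - S4 - Hub: 35+26+18+11+16+6 = 112
Hub - S1 - S3 - S5 - S4 - S2 - Hub: 35+26+18+26+16+18 = 139
Hub - S1 - S4 - S2 - S3 - S5 - Hub: 35+32+16+7+18+20 = 128
Hub - S1 - S4 - S2 - S5 - S3 - Hub: 35+32+16+11+18+11 = 123
… (46 more)
Hub - S3 - S2 - S5 - S1 - S4 - Hub: 11+7+11+31+32+6 = 98  ← best
The minimum is 98.
One optimal route: Hub → S3 → S2 → S5 → S1 → S4 → Hub (or its reverse).

Shortest round trip = 98 km.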